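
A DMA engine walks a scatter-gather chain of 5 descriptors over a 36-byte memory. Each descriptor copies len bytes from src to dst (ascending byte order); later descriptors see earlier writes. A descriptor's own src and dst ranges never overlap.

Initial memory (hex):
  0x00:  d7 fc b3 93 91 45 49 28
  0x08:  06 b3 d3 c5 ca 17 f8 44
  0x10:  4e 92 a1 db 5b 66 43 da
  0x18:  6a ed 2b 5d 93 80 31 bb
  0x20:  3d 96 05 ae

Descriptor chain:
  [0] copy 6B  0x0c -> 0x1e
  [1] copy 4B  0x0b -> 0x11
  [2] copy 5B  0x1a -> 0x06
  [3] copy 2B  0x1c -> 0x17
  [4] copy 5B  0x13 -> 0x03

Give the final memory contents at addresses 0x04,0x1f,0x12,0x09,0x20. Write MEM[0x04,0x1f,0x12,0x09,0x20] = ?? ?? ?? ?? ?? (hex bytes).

MEM[0x04,0x1f,0x12,0x09,0x20] = f8 17 ca 80 f8

D0: mem[0x1e..0x23] <- [ca 17 f8 44 4e 92]
D1: mem[0x11..0x14] <- [c5 ca 17 f8]
D2: mem[0x06..0x0a] <- [2b 5d 93 80 ca]
D3: mem[0x17..0x18] <- [93 80]
D4: mem[0x03..0x07] <- [17 f8 66 43 93]
query mem[0x04]=0xf8, mem[0x1f]=0x17, mem[0x12]=0xca, mem[0x09]=0x80, mem[0x20]=0xf8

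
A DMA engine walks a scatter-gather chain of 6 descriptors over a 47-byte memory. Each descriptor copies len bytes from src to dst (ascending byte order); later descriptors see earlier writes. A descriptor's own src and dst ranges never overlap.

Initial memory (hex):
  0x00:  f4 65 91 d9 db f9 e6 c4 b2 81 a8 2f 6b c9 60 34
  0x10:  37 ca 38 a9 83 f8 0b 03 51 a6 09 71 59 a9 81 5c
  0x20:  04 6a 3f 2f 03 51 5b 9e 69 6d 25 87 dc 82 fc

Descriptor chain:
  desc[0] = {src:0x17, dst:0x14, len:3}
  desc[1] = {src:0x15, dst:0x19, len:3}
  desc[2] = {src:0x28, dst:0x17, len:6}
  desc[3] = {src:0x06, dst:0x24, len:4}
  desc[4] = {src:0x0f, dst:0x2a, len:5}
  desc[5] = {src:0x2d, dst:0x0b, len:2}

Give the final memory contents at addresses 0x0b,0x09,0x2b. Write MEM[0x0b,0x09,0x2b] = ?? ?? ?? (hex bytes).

D0: mem[0x14..0x16] <- [03 51 a6]
D1: mem[0x19..0x1b] <- [51 a6 03]
D2: mem[0x17..0x1c] <- [69 6d 25 87 dc 82]
D3: mem[0x24..0x27] <- [e6 c4 b2 81]
D4: mem[0x2a..0x2e] <- [34 37 ca 38 a9]
D5: mem[0x0b..0x0c] <- [38 a9]
query mem[0x0b]=0x38, mem[0x09]=0x81, mem[0x2b]=0x37

MEM[0x0b,0x09,0x2b] = 38 81 37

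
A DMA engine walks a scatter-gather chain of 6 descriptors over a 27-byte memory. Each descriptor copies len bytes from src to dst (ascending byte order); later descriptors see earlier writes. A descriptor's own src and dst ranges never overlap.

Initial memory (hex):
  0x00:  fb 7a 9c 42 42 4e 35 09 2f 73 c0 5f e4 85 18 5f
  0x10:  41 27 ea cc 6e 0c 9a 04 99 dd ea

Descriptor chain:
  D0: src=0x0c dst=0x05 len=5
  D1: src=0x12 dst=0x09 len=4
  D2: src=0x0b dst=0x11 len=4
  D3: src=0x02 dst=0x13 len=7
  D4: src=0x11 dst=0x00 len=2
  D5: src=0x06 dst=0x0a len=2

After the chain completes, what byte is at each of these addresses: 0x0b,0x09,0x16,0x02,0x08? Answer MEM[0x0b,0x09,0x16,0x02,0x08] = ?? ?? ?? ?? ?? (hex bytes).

#0 dst[0x05+5] := {0xe4,0x85,0x18,0x5f,0x41}
#1 dst[0x09+4] := {0xea,0xcc,0x6e,0x0c}
#2 dst[0x11+4] := {0x6e,0x0c,0x85,0x18}
#3 dst[0x13+7] := {0x9c,0x42,0x42,0xe4,0x85,0x18,0x5f}
#4 dst[0x00+2] := {0x6e,0x0c}
#5 dst[0x0a+2] := {0x85,0x18}
query mem[0x0b]=0x18, mem[0x09]=0xea, mem[0x16]=0xe4, mem[0x02]=0x9c, mem[0x08]=0x5f

MEM[0x0b,0x09,0x16,0x02,0x08] = 18 ea e4 9c 5f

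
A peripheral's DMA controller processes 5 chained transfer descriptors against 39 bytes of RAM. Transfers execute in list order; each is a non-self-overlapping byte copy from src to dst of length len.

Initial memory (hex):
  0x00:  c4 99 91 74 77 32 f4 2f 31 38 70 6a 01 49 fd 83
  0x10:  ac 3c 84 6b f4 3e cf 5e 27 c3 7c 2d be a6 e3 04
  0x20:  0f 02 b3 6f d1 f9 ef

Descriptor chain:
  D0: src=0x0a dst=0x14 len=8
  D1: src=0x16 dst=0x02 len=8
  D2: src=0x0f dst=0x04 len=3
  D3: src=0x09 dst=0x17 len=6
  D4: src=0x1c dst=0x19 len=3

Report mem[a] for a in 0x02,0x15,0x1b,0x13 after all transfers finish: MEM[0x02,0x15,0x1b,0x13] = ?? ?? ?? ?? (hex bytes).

  after D0: wrote 8B at 0x14 = 706a0149fd83ac3c
  after D1: wrote 8B at 0x02 = 0149fd83ac3cbea6
  after D2: wrote 3B at 0x04 = 83ac3c
  after D3: wrote 6B at 0x17 = a6706a0149fd
  after D4: wrote 3B at 0x19 = fda6e3
query mem[0x02]=0x01, mem[0x15]=0x6a, mem[0x1b]=0xe3, mem[0x13]=0x6b

MEM[0x02,0x15,0x1b,0x13] = 01 6a e3 6b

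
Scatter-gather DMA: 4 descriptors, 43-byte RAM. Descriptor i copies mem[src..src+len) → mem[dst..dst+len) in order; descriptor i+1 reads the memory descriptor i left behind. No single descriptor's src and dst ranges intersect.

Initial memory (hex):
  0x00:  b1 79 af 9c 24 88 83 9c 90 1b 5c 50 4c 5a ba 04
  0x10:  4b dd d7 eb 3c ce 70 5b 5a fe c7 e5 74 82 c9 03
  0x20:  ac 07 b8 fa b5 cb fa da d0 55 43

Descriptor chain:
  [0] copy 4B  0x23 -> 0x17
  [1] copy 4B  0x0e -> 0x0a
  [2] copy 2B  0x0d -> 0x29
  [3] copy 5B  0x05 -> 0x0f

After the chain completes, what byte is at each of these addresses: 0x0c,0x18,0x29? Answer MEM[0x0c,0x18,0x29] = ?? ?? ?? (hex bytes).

MEM[0x0c,0x18,0x29] = 4b b5 dd

[0] 0x23->0x17 len=4 : fa b5 cb fa
[1] 0x0e->0x0a len=4 : ba 04 4b dd
[2] 0x0d->0x29 len=2 : dd ba
[3] 0x05->0x0f len=5 : 88 83 9c 90 1b
query mem[0x0c]=0x4b, mem[0x18]=0xb5, mem[0x29]=0xdd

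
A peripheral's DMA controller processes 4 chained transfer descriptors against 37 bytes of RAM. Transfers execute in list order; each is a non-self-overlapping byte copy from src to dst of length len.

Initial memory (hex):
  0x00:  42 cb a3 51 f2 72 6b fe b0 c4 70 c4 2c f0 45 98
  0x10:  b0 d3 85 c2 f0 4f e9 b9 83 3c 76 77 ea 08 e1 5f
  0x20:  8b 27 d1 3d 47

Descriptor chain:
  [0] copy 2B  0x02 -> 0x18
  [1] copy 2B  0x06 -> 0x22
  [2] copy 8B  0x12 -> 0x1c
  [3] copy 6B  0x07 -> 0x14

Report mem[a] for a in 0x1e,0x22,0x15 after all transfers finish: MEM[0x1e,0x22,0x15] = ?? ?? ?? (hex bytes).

MEM[0x1e,0x22,0x15] = f0 a3 b0

D0: mem[0x18..0x19] <- [a3 51]
D1: mem[0x22..0x23] <- [6b fe]
D2: mem[0x1c..0x23] <- [85 c2 f0 4f e9 b9 a3 51]
D3: mem[0x14..0x19] <- [fe b0 c4 70 c4 2c]
query mem[0x1e]=0xf0, mem[0x22]=0xa3, mem[0x15]=0xb0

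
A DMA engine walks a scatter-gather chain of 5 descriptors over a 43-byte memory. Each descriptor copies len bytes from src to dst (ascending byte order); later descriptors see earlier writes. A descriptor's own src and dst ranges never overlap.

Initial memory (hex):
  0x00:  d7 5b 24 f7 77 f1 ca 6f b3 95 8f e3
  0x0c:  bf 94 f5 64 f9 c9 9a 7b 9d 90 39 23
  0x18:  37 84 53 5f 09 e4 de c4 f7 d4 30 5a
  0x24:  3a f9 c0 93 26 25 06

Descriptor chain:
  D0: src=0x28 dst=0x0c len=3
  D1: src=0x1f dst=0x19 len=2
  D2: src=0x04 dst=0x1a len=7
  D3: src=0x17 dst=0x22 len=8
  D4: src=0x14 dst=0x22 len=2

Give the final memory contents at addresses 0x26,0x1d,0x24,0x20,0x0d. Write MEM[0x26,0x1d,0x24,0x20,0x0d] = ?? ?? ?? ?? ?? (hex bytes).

#0 dst[0x0c+3] := {0x26,0x25,0x06}
#1 dst[0x19+2] := {0xc4,0xf7}
#2 dst[0x1a+7] := {0x77,0xf1,0xca,0x6f,0xb3,0x95,0x8f}
#3 dst[0x22+8] := {0x23,0x37,0xc4,0x77,0xf1,0xca,0x6f,0xb3}
#4 dst[0x22+2] := {0x9d,0x90}
query mem[0x26]=0xf1, mem[0x1d]=0x6f, mem[0x24]=0xc4, mem[0x20]=0x8f, mem[0x0d]=0x25

MEM[0x26,0x1d,0x24,0x20,0x0d] = f1 6f c4 8f 25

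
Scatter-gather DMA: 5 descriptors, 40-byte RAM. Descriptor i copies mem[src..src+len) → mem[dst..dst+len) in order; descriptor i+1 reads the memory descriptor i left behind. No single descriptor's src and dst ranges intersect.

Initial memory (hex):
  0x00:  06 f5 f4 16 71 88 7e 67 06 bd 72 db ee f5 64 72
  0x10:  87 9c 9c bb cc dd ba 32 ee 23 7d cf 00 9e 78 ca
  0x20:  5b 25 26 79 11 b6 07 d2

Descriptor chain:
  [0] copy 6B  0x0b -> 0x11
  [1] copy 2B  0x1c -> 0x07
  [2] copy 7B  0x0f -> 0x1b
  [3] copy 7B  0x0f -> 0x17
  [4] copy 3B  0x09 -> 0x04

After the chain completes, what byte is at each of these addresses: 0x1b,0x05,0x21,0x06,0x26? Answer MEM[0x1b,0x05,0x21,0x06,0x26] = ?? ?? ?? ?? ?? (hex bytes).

#0 dst[0x11+6] := {0xdb,0xee,0xf5,0x64,0x72,0x87}
#1 dst[0x07+2] := {0x00,0x9e}
#2 dst[0x1b+7] := {0x72,0x87,0xdb,0xee,0xf5,0x64,0x72}
#3 dst[0x17+7] := {0x72,0x87,0xdb,0xee,0xf5,0x64,0x72}
#4 dst[0x04+3] := {0xbd,0x72,0xdb}
query mem[0x1b]=0xf5, mem[0x05]=0x72, mem[0x21]=0x72, mem[0x06]=0xdb, mem[0x26]=0x07

MEM[0x1b,0x05,0x21,0x06,0x26] = f5 72 72 db 07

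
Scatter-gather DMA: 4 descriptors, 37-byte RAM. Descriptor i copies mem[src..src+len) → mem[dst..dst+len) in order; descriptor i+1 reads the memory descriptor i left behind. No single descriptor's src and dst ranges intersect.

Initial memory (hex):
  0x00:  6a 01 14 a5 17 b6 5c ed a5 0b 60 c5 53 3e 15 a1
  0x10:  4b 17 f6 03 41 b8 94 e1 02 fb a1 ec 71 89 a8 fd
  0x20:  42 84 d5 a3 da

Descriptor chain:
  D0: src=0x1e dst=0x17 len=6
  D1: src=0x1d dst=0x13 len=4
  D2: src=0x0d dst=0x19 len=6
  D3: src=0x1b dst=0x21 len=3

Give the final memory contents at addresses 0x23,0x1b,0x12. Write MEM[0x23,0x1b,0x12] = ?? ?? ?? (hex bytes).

MEM[0x23,0x1b,0x12] = 17 a1 f6

  after D0: wrote 6B at 0x17 = a8fd4284d5a3
  after D1: wrote 4B at 0x13 = 89a8fd42
  after D2: wrote 6B at 0x19 = 3e15a14b17f6
  after D3: wrote 3B at 0x21 = a14b17
query mem[0x23]=0x17, mem[0x1b]=0xa1, mem[0x12]=0xf6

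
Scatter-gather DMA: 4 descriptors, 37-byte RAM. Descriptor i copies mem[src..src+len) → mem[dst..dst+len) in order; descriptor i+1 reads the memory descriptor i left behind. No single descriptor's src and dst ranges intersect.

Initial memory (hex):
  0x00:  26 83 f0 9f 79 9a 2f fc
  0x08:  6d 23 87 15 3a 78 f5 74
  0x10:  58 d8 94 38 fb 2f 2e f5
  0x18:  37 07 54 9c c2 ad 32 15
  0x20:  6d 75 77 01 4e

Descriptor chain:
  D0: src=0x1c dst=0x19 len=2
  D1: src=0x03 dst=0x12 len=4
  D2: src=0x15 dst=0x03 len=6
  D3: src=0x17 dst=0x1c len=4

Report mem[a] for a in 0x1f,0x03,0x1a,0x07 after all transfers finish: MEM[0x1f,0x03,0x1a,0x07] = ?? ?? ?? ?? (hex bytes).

MEM[0x1f,0x03,0x1a,0x07] = ad 2f ad c2

D0: mem[0x19..0x1a] <- [c2 ad]
D1: mem[0x12..0x15] <- [9f 79 9a 2f]
D2: mem[0x03..0x08] <- [2f 2e f5 37 c2 ad]
D3: mem[0x1c..0x1f] <- [f5 37 c2 ad]
query mem[0x1f]=0xad, mem[0x03]=0x2f, mem[0x1a]=0xad, mem[0x07]=0xc2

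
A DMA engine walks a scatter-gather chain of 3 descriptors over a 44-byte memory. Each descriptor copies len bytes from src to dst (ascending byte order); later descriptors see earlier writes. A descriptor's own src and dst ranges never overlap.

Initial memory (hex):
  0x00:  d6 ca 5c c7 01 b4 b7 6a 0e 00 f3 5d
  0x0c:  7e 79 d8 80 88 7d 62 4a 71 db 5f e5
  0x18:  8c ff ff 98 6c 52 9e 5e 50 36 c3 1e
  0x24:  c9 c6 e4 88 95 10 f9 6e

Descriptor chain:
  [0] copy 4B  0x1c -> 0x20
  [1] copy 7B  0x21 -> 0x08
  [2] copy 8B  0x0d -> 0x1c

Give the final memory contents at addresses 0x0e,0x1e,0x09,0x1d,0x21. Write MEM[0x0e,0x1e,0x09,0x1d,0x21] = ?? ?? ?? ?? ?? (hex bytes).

D0: mem[0x20..0x23] <- [6c 52 9e 5e]
D1: mem[0x08..0x0e] <- [52 9e 5e c9 c6 e4 88]
D2: mem[0x1c..0x23] <- [e4 88 80 88 7d 62 4a 71]
query mem[0x0e]=0x88, mem[0x1e]=0x80, mem[0x09]=0x9e, mem[0x1d]=0x88, mem[0x21]=0x62

MEM[0x0e,0x1e,0x09,0x1d,0x21] = 88 80 9e 88 62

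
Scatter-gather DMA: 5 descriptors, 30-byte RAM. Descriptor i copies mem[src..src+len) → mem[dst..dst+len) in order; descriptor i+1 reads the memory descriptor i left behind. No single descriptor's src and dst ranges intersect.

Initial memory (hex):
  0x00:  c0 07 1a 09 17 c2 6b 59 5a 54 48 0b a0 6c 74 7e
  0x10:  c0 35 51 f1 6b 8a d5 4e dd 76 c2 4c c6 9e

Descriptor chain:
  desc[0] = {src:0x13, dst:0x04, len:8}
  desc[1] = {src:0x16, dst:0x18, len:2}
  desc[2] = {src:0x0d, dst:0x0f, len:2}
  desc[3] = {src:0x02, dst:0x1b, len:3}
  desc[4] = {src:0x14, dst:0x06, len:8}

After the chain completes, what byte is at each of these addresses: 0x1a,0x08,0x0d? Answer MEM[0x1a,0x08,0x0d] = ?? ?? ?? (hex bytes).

MEM[0x1a,0x08,0x0d] = c2 d5 1a

  after D0: wrote 8B at 0x04 = f16b8ad54edd76c2
  after D1: wrote 2B at 0x18 = d54e
  after D2: wrote 2B at 0x0f = 6c74
  after D3: wrote 3B at 0x1b = 1a09f1
  after D4: wrote 8B at 0x06 = 6b8ad54ed54ec21a
query mem[0x1a]=0xc2, mem[0x08]=0xd5, mem[0x0d]=0x1a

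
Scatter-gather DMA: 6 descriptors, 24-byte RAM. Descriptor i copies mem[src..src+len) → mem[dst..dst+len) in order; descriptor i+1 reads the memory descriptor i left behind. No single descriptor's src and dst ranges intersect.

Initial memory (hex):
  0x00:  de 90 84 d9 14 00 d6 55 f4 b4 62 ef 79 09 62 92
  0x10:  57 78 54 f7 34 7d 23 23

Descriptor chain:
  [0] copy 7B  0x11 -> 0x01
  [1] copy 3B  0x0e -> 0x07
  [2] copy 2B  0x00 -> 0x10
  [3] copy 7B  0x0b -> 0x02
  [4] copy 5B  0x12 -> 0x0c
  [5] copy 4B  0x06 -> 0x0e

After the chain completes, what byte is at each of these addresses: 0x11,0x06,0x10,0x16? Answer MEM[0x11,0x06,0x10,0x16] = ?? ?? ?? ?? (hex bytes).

MEM[0x11,0x06,0x10,0x16] = 57 92 78 23

[0] 0x11->0x01 len=7 : 78 54 f7 34 7d 23 23
[1] 0x0e->0x07 len=3 : 62 92 57
[2] 0x00->0x10 len=2 : de 78
[3] 0x0b->0x02 len=7 : ef 79 09 62 92 de 78
[4] 0x12->0x0c len=5 : 54 f7 34 7d 23
[5] 0x06->0x0e len=4 : 92 de 78 57
query mem[0x11]=0x57, mem[0x06]=0x92, mem[0x10]=0x78, mem[0x16]=0x23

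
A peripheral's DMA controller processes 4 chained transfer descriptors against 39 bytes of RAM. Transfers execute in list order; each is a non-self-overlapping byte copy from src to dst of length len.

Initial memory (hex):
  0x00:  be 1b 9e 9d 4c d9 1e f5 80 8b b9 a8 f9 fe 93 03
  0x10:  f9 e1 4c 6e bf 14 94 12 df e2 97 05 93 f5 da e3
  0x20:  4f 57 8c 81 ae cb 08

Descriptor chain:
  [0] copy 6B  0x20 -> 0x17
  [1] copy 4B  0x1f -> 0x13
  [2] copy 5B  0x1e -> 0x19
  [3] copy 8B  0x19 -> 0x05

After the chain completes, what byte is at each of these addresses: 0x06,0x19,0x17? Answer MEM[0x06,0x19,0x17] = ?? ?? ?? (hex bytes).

MEM[0x06,0x19,0x17] = e3 da 4f

#0 dst[0x17+6] := {0x4f,0x57,0x8c,0x81,0xae,0xcb}
#1 dst[0x13+4] := {0xe3,0x4f,0x57,0x8c}
#2 dst[0x19+5] := {0xda,0xe3,0x4f,0x57,0x8c}
#3 dst[0x05+8] := {0xda,0xe3,0x4f,0x57,0x8c,0xda,0xe3,0x4f}
query mem[0x06]=0xe3, mem[0x19]=0xda, mem[0x17]=0x4f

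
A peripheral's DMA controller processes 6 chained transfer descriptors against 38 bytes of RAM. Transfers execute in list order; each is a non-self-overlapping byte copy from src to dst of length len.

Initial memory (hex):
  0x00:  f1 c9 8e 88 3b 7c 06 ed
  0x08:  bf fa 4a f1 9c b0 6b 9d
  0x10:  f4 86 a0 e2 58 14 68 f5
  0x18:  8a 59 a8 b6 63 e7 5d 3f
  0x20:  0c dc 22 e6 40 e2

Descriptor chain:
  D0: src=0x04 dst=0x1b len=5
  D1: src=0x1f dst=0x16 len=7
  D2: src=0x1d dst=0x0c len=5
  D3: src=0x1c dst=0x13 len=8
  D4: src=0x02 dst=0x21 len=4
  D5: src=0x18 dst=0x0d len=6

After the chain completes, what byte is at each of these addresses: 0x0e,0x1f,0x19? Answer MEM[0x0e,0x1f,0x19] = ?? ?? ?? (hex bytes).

  after D0: wrote 5B at 0x1b = 3b7c06edbf
  after D1: wrote 7B at 0x16 = bf0cdc22e640e2
  after D2: wrote 5B at 0x0c = 06edbf0cdc
  after D3: wrote 8B at 0x13 = e206edbf0cdc22e6
  after D4: wrote 4B at 0x21 = 8e883b7c
  after D5: wrote 6B at 0x0d = dc22e640e206
query mem[0x0e]=0x22, mem[0x1f]=0xbf, mem[0x19]=0x22

MEM[0x0e,0x1f,0x19] = 22 bf 22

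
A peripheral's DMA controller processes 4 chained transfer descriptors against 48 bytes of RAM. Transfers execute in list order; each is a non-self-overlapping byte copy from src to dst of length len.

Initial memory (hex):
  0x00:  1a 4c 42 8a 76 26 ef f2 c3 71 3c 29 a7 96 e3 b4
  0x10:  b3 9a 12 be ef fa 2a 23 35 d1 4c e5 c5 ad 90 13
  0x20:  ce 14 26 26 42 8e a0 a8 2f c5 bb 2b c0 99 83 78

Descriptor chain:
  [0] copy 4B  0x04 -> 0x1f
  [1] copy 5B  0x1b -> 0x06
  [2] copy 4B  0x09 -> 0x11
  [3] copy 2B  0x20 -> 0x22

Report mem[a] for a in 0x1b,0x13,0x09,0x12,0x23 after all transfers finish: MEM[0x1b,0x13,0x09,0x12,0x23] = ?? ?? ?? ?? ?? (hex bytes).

#0 dst[0x1f+4] := {0x76,0x26,0xef,0xf2}
#1 dst[0x06+5] := {0xe5,0xc5,0xad,0x90,0x76}
#2 dst[0x11+4] := {0x90,0x76,0x29,0xa7}
#3 dst[0x22+2] := {0x26,0xef}
query mem[0x1b]=0xe5, mem[0x13]=0x29, mem[0x09]=0x90, mem[0x12]=0x76, mem[0x23]=0xef

MEM[0x1b,0x13,0x09,0x12,0x23] = e5 29 90 76 ef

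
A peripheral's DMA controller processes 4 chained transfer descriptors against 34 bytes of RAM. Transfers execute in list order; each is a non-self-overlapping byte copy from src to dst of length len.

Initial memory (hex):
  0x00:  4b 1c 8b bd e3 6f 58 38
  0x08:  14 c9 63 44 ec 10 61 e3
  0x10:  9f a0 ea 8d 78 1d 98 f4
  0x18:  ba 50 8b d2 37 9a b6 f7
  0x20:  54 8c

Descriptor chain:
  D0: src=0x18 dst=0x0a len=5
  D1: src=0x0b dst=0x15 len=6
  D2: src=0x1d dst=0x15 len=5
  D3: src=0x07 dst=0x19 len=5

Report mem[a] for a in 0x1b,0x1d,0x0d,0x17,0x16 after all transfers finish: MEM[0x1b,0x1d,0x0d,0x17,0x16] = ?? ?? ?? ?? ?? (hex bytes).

  after D0: wrote 5B at 0x0a = ba508bd237
  after D1: wrote 6B at 0x15 = 508bd237e39f
  after D2: wrote 5B at 0x15 = 9ab6f7548c
  after D3: wrote 5B at 0x19 = 3814c9ba50
query mem[0x1b]=0xc9, mem[0x1d]=0x50, mem[0x0d]=0xd2, mem[0x17]=0xf7, mem[0x16]=0xb6

MEM[0x1b,0x1d,0x0d,0x17,0x16] = c9 50 d2 f7 b6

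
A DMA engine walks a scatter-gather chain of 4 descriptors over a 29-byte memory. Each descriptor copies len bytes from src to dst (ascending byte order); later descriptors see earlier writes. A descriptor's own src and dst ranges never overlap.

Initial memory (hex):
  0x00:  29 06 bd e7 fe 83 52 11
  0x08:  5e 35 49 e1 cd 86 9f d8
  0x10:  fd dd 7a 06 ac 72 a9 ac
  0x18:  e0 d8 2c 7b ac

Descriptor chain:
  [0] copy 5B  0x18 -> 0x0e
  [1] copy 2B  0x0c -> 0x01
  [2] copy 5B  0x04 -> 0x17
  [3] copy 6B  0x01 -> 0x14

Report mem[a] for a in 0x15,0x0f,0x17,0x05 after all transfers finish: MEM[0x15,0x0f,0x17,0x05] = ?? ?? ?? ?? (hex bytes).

MEM[0x15,0x0f,0x17,0x05] = 86 d8 fe 83

  after D0: wrote 5B at 0x0e = e0d82c7bac
  after D1: wrote 2B at 0x01 = cd86
  after D2: wrote 5B at 0x17 = fe8352115e
  after D3: wrote 6B at 0x14 = cd86e7fe8352
query mem[0x15]=0x86, mem[0x0f]=0xd8, mem[0x17]=0xfe, mem[0x05]=0x83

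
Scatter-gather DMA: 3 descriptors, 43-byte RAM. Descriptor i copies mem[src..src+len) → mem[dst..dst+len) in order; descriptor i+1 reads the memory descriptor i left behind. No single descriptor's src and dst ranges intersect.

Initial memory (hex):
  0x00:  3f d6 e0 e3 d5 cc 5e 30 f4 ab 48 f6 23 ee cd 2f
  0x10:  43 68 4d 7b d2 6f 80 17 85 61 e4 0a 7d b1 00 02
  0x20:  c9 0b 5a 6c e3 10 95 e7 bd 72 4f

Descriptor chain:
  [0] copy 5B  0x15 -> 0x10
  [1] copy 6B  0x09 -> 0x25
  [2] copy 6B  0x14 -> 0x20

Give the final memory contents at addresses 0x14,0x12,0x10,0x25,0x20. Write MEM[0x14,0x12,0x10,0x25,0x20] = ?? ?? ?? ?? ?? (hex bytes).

#0 dst[0x10+5] := {0x6f,0x80,0x17,0x85,0x61}
#1 dst[0x25+6] := {0xab,0x48,0xf6,0x23,0xee,0xcd}
#2 dst[0x20+6] := {0x61,0x6f,0x80,0x17,0x85,0x61}
query mem[0x14]=0x61, mem[0x12]=0x17, mem[0x10]=0x6f, mem[0x25]=0x61, mem[0x20]=0x61

MEM[0x14,0x12,0x10,0x25,0x20] = 61 17 6f 61 61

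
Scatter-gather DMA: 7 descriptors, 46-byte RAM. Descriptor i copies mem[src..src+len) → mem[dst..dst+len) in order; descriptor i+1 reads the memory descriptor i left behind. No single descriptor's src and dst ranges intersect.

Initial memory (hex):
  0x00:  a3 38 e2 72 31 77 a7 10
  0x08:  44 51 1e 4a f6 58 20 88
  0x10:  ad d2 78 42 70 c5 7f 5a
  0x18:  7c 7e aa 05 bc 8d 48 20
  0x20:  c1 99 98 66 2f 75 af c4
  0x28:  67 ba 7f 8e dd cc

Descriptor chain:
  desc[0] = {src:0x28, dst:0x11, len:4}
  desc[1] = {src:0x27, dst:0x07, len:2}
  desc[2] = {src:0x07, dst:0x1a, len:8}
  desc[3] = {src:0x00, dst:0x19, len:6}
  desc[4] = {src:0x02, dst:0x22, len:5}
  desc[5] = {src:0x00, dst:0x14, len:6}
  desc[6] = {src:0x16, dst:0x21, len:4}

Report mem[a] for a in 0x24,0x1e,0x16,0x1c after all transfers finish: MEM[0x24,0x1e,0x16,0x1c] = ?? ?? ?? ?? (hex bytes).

D0: mem[0x11..0x14] <- [67 ba 7f 8e]
D1: mem[0x07..0x08] <- [c4 67]
D2: mem[0x1a..0x21] <- [c4 67 51 1e 4a f6 58 20]
D3: mem[0x19..0x1e] <- [a3 38 e2 72 31 77]
D4: mem[0x22..0x26] <- [e2 72 31 77 a7]
D5: mem[0x14..0x19] <- [a3 38 e2 72 31 77]
D6: mem[0x21..0x24] <- [e2 72 31 77]
query mem[0x24]=0x77, mem[0x1e]=0x77, mem[0x16]=0xe2, mem[0x1c]=0x72

MEM[0x24,0x1e,0x16,0x1c] = 77 77 e2 72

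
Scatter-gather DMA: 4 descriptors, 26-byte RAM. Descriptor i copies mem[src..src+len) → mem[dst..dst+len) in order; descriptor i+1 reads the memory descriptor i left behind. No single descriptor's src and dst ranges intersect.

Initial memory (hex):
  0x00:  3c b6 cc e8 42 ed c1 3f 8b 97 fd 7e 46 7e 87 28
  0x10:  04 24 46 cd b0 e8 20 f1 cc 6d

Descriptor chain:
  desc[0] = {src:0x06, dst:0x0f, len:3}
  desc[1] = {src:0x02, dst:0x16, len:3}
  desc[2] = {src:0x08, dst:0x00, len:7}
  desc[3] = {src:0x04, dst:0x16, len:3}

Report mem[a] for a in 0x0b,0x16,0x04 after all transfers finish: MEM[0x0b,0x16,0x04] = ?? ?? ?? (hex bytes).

D0: mem[0x0f..0x11] <- [c1 3f 8b]
D1: mem[0x16..0x18] <- [cc e8 42]
D2: mem[0x00..0x06] <- [8b 97 fd 7e 46 7e 87]
D3: mem[0x16..0x18] <- [46 7e 87]
query mem[0x0b]=0x7e, mem[0x16]=0x46, mem[0x04]=0x46

MEM[0x0b,0x16,0x04] = 7e 46 46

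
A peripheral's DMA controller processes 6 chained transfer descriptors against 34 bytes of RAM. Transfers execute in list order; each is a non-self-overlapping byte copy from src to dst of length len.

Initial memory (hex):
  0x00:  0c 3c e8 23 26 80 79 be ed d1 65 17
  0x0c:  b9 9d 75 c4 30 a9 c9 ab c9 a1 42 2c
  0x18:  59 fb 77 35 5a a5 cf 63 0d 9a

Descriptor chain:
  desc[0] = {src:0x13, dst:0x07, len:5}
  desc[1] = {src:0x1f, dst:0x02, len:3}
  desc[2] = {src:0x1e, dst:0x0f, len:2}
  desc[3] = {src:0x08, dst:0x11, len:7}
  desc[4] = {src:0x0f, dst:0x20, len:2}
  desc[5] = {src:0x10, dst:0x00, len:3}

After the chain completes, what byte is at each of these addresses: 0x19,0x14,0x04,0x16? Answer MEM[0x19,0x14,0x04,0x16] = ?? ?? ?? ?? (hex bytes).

D0: mem[0x07..0x0b] <- [ab c9 a1 42 2c]
D1: mem[0x02..0x04] <- [63 0d 9a]
D2: mem[0x0f..0x10] <- [cf 63]
D3: mem[0x11..0x17] <- [c9 a1 42 2c b9 9d 75]
D4: mem[0x20..0x21] <- [cf 63]
D5: mem[0x00..0x02] <- [63 c9 a1]
query mem[0x19]=0xfb, mem[0x14]=0x2c, mem[0x04]=0x9a, mem[0x16]=0x9d

MEM[0x19,0x14,0x04,0x16] = fb 2c 9a 9d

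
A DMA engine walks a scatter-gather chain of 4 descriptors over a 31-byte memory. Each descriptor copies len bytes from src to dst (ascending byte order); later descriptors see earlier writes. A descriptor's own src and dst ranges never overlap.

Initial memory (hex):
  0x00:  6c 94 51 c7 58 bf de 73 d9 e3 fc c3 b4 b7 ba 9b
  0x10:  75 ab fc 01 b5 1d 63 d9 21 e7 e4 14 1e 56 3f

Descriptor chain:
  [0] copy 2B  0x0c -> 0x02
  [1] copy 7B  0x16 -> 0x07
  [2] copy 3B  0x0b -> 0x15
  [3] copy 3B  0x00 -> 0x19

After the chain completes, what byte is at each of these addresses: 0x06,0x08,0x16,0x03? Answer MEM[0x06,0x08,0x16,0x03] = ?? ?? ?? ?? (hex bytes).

D0: mem[0x02..0x03] <- [b4 b7]
D1: mem[0x07..0x0d] <- [63 d9 21 e7 e4 14 1e]
D2: mem[0x15..0x17] <- [e4 14 1e]
D3: mem[0x19..0x1b] <- [6c 94 b4]
query mem[0x06]=0xde, mem[0x08]=0xd9, mem[0x16]=0x14, mem[0x03]=0xb7

MEM[0x06,0x08,0x16,0x03] = de d9 14 b7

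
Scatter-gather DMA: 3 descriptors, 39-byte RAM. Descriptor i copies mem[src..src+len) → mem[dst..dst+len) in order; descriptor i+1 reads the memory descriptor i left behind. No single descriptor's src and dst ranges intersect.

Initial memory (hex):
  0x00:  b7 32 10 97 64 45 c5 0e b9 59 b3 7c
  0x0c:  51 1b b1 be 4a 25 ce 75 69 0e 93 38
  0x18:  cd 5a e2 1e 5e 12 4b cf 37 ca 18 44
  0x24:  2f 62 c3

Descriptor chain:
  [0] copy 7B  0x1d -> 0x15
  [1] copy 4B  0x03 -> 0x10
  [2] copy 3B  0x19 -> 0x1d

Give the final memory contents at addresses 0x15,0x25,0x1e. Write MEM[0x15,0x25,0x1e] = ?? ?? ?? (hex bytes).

  after D0: wrote 7B at 0x15 = 124bcf37ca1844
  after D1: wrote 4B at 0x10 = 976445c5
  after D2: wrote 3B at 0x1d = ca1844
query mem[0x15]=0x12, mem[0x25]=0x62, mem[0x1e]=0x18

MEM[0x15,0x25,0x1e] = 12 62 18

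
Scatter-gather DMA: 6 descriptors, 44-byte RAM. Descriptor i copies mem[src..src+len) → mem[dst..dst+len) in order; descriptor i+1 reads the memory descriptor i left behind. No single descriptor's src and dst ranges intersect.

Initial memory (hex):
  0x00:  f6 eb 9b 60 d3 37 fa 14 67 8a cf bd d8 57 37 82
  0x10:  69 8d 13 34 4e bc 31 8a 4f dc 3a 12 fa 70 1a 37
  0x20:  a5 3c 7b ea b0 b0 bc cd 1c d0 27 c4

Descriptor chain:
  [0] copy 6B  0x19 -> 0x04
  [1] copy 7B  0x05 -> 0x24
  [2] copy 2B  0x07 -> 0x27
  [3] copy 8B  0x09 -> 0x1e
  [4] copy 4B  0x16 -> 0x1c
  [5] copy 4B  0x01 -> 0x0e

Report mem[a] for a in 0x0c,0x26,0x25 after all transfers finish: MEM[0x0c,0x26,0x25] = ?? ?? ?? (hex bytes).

[0] 0x19->0x04 len=6 : dc 3a 12 fa 70 1a
[1] 0x05->0x24 len=7 : 3a 12 fa 70 1a cf bd
[2] 0x07->0x27 len=2 : fa 70
[3] 0x09->0x1e len=8 : 1a cf bd d8 57 37 82 69
[4] 0x16->0x1c len=4 : 31 8a 4f dc
[5] 0x01->0x0e len=4 : eb 9b 60 dc
query mem[0x0c]=0xd8, mem[0x26]=0xfa, mem[0x25]=0x69

MEM[0x0c,0x26,0x25] = d8 fa 69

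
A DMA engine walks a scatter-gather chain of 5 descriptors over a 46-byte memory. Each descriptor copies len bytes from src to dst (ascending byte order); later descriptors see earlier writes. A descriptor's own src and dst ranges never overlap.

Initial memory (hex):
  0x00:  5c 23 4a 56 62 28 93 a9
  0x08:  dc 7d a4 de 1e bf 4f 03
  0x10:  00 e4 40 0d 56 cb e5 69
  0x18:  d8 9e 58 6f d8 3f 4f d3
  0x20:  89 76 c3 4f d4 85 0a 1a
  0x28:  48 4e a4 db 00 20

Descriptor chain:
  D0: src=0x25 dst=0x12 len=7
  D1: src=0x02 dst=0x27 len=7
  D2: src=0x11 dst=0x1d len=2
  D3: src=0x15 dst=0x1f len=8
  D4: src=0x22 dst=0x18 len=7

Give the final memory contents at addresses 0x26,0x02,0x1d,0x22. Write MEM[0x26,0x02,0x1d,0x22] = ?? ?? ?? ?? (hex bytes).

D0: mem[0x12..0x18] <- [85 0a 1a 48 4e a4 db]
D1: mem[0x27..0x2d] <- [4a 56 62 28 93 a9 dc]
D2: mem[0x1d..0x1e] <- [e4 85]
D3: mem[0x1f..0x26] <- [48 4e a4 db 9e 58 6f d8]
D4: mem[0x18..0x1e] <- [db 9e 58 6f d8 4a 56]
query mem[0x26]=0xd8, mem[0x02]=0x4a, mem[0x1d]=0x4a, mem[0x22]=0xdb

MEM[0x26,0x02,0x1d,0x22] = d8 4a 4a db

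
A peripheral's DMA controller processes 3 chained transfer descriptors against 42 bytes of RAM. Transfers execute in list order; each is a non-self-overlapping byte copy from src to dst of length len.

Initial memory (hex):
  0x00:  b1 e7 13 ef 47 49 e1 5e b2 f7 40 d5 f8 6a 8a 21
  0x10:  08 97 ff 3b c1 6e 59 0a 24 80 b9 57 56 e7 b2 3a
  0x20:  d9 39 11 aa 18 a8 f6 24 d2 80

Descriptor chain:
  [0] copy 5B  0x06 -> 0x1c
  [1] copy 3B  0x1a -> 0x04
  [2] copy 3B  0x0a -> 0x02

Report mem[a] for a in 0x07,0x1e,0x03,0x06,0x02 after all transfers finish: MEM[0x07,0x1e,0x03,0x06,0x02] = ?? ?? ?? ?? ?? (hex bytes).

MEM[0x07,0x1e,0x03,0x06,0x02] = 5e b2 d5 e1 40

[0] 0x06->0x1c len=5 : e1 5e b2 f7 40
[1] 0x1a->0x04 len=3 : b9 57 e1
[2] 0x0a->0x02 len=3 : 40 d5 f8
query mem[0x07]=0x5e, mem[0x1e]=0xb2, mem[0x03]=0xd5, mem[0x06]=0xe1, mem[0x02]=0x40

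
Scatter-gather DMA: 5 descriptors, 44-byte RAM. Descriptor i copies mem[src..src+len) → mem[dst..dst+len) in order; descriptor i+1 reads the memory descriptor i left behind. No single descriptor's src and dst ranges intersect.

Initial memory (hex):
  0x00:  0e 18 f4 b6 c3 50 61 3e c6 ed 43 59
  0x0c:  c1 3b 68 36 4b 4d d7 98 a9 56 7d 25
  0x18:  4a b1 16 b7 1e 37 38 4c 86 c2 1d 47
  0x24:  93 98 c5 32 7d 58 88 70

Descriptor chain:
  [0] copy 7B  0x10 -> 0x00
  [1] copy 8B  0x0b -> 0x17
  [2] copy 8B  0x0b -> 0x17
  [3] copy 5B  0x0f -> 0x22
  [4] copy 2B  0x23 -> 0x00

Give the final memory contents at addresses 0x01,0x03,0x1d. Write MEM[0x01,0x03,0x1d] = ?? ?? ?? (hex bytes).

MEM[0x01,0x03,0x1d] = 4d 98 4d

  after D0: wrote 7B at 0x00 = 4b4dd798a9567d
  after D1: wrote 8B at 0x17 = 59c13b68364b4dd7
  after D2: wrote 8B at 0x17 = 59c13b68364b4dd7
  after D3: wrote 5B at 0x22 = 364b4dd798
  after D4: wrote 2B at 0x00 = 4b4d
query mem[0x01]=0x4d, mem[0x03]=0x98, mem[0x1d]=0x4d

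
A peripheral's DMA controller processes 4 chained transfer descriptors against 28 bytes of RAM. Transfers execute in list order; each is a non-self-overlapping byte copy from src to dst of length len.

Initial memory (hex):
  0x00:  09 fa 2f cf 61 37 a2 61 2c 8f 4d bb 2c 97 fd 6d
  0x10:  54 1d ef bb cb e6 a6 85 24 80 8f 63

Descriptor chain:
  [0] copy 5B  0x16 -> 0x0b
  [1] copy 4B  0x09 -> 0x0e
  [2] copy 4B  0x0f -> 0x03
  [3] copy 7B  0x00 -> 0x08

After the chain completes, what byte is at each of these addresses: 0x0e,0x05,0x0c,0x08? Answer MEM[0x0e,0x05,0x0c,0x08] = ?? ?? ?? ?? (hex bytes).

  after D0: wrote 5B at 0x0b = a68524808f
  after D1: wrote 4B at 0x0e = 8f4da685
  after D2: wrote 4B at 0x03 = 4da685ef
  after D3: wrote 7B at 0x08 = 09fa2f4da685ef
query mem[0x0e]=0xef, mem[0x05]=0x85, mem[0x0c]=0xa6, mem[0x08]=0x09

MEM[0x0e,0x05,0x0c,0x08] = ef 85 a6 09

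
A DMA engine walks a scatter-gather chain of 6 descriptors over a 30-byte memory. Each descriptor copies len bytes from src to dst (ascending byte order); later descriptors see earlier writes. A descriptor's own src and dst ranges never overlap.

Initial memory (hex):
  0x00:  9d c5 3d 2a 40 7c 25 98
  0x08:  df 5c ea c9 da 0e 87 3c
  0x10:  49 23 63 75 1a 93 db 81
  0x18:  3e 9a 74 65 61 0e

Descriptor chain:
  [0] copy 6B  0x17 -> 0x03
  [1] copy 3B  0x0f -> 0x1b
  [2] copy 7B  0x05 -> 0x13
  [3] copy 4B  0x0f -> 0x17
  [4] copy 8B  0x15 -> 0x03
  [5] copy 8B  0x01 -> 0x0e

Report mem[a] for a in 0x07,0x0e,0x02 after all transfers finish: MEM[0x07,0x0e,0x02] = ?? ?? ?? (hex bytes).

#0 dst[0x03+6] := {0x81,0x3e,0x9a,0x74,0x65,0x61}
#1 dst[0x1b+3] := {0x3c,0x49,0x23}
#2 dst[0x13+7] := {0x9a,0x74,0x65,0x61,0x5c,0xea,0xc9}
#3 dst[0x17+4] := {0x3c,0x49,0x23,0x63}
#4 dst[0x03+8] := {0x65,0x61,0x3c,0x49,0x23,0x63,0x3c,0x49}
#5 dst[0x0e+8] := {0xc5,0x3d,0x65,0x61,0x3c,0x49,0x23,0x63}
query mem[0x07]=0x23, mem[0x0e]=0xc5, mem[0x02]=0x3d

MEM[0x07,0x0e,0x02] = 23 c5 3d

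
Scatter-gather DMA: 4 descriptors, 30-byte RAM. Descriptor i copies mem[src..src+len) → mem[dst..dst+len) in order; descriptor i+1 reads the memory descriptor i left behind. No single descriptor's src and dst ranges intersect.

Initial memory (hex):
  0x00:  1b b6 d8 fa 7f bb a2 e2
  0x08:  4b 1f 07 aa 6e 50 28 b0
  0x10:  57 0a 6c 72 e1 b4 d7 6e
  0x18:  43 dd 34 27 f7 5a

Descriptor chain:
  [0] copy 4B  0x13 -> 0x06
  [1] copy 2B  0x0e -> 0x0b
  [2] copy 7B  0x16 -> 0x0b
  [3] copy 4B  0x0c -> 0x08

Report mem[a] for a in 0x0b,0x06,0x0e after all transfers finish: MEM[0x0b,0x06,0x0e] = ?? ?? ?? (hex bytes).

D0: mem[0x06..0x09] <- [72 e1 b4 d7]
D1: mem[0x0b..0x0c] <- [28 b0]
D2: mem[0x0b..0x11] <- [d7 6e 43 dd 34 27 f7]
D3: mem[0x08..0x0b] <- [6e 43 dd 34]
query mem[0x0b]=0x34, mem[0x06]=0x72, mem[0x0e]=0xdd

MEM[0x0b,0x06,0x0e] = 34 72 dd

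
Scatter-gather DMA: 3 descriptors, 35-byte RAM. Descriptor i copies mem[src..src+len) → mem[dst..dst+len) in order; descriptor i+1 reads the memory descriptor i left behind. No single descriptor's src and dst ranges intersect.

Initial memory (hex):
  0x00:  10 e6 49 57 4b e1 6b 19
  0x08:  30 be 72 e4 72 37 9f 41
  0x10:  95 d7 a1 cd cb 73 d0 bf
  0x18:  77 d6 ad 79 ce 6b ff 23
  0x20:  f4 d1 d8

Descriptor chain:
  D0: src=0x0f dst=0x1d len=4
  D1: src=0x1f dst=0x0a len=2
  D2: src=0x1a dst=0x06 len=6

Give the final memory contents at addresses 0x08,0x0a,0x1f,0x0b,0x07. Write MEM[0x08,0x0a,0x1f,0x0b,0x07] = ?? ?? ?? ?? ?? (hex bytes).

MEM[0x08,0x0a,0x1f,0x0b,0x07] = ce 95 d7 d7 79

  after D0: wrote 4B at 0x1d = 4195d7a1
  after D1: wrote 2B at 0x0a = d7a1
  after D2: wrote 6B at 0x06 = ad79ce4195d7
query mem[0x08]=0xce, mem[0x0a]=0x95, mem[0x1f]=0xd7, mem[0x0b]=0xd7, mem[0x07]=0x79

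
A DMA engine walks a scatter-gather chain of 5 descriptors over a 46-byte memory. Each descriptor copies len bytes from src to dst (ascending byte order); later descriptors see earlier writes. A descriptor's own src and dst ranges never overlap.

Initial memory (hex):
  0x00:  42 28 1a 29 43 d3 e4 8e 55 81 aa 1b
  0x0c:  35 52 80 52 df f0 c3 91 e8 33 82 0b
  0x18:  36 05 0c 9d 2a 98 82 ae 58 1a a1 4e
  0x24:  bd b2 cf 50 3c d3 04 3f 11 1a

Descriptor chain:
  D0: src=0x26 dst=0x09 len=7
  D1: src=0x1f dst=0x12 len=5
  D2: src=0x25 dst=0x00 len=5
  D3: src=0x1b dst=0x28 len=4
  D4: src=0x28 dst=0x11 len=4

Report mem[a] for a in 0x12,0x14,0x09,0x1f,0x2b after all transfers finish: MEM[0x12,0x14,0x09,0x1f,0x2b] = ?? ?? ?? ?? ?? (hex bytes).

[0] 0x26->0x09 len=7 : cf 50 3c d3 04 3f 11
[1] 0x1f->0x12 len=5 : ae 58 1a a1 4e
[2] 0x25->0x00 len=5 : b2 cf 50 3c d3
[3] 0x1b->0x28 len=4 : 9d 2a 98 82
[4] 0x28->0x11 len=4 : 9d 2a 98 82
query mem[0x12]=0x2a, mem[0x14]=0x82, mem[0x09]=0xcf, mem[0x1f]=0xae, mem[0x2b]=0x82

MEM[0x12,0x14,0x09,0x1f,0x2b] = 2a 82 cf ae 82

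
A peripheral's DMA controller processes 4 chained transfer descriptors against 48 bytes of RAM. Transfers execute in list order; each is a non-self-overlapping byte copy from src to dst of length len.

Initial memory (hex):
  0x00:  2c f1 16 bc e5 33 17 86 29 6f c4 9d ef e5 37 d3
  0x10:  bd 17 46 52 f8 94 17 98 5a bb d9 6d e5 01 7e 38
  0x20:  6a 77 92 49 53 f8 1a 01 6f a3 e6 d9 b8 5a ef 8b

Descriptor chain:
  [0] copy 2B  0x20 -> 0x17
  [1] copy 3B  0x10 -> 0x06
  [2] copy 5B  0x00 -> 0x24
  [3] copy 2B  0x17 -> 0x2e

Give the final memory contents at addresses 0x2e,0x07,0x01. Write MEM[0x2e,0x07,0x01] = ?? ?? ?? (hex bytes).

MEM[0x2e,0x07,0x01] = 6a 17 f1

#0 dst[0x17+2] := {0x6a,0x77}
#1 dst[0x06+3] := {0xbd,0x17,0x46}
#2 dst[0x24+5] := {0x2c,0xf1,0x16,0xbc,0xe5}
#3 dst[0x2e+2] := {0x6a,0x77}
query mem[0x2e]=0x6a, mem[0x07]=0x17, mem[0x01]=0xf1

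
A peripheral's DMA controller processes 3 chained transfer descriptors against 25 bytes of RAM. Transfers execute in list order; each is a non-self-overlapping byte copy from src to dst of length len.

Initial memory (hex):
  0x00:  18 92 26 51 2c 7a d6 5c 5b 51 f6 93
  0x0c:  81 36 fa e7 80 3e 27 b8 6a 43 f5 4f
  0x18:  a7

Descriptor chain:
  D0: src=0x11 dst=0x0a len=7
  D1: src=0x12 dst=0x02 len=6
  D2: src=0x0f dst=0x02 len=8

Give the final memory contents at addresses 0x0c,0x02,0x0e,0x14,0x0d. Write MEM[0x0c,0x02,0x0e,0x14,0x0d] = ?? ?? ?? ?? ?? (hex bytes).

MEM[0x0c,0x02,0x0e,0x14,0x0d] = b8 f5 43 6a 6a

[0] 0x11->0x0a len=7 : 3e 27 b8 6a 43 f5 4f
[1] 0x12->0x02 len=6 : 27 b8 6a 43 f5 4f
[2] 0x0f->0x02 len=8 : f5 4f 3e 27 b8 6a 43 f5
query mem[0x0c]=0xb8, mem[0x02]=0xf5, mem[0x0e]=0x43, mem[0x14]=0x6a, mem[0x0d]=0x6a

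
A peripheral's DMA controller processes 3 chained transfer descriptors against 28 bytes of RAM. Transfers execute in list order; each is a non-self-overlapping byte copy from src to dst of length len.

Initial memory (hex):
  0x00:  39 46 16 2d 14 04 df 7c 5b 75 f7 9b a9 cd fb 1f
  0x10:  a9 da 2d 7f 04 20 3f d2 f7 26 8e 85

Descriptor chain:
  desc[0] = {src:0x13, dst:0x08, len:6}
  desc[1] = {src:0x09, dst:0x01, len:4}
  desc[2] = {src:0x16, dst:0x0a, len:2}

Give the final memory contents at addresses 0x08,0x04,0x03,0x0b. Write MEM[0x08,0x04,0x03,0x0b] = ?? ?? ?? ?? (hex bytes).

[0] 0x13->0x08 len=6 : 7f 04 20 3f d2 f7
[1] 0x09->0x01 len=4 : 04 20 3f d2
[2] 0x16->0x0a len=2 : 3f d2
query mem[0x08]=0x7f, mem[0x04]=0xd2, mem[0x03]=0x3f, mem[0x0b]=0xd2

MEM[0x08,0x04,0x03,0x0b] = 7f d2 3f d2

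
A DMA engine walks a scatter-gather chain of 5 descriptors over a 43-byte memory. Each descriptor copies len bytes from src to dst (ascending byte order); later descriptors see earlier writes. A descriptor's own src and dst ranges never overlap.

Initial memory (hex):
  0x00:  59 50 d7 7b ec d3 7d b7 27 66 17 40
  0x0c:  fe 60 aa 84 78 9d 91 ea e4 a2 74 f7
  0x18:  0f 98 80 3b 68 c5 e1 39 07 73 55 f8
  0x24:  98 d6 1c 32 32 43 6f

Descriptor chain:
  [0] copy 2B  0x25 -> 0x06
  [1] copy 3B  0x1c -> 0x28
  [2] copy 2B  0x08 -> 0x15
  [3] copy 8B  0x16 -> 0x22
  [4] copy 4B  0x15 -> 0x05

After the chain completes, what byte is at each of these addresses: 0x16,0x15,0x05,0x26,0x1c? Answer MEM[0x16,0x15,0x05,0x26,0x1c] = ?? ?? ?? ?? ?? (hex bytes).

  after D0: wrote 2B at 0x06 = d61c
  after D1: wrote 3B at 0x28 = 68c5e1
  after D2: wrote 2B at 0x15 = 2766
  after D3: wrote 8B at 0x22 = 66f70f98803b68c5
  after D4: wrote 4B at 0x05 = 2766f70f
query mem[0x16]=0x66, mem[0x15]=0x27, mem[0x05]=0x27, mem[0x26]=0x80, mem[0x1c]=0x68

MEM[0x16,0x15,0x05,0x26,0x1c] = 66 27 27 80 68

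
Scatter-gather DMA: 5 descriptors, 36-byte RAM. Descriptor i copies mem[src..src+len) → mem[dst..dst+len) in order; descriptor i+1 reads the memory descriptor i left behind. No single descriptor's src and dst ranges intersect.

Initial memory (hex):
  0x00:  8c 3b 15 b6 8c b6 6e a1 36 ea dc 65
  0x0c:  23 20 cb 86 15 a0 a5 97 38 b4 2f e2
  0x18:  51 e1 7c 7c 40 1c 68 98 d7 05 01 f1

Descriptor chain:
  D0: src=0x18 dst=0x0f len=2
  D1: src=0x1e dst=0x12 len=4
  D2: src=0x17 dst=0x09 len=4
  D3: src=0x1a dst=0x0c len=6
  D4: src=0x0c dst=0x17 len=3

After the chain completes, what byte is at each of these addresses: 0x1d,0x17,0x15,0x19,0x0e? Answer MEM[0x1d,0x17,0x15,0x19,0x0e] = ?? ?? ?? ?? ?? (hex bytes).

[0] 0x18->0x0f len=2 : 51 e1
[1] 0x1e->0x12 len=4 : 68 98 d7 05
[2] 0x17->0x09 len=4 : e2 51 e1 7c
[3] 0x1a->0x0c len=6 : 7c 7c 40 1c 68 98
[4] 0x0c->0x17 len=3 : 7c 7c 40
query mem[0x1d]=0x1c, mem[0x17]=0x7c, mem[0x15]=0x05, mem[0x19]=0x40, mem[0x0e]=0x40

MEM[0x1d,0x17,0x15,0x19,0x0e] = 1c 7c 05 40 40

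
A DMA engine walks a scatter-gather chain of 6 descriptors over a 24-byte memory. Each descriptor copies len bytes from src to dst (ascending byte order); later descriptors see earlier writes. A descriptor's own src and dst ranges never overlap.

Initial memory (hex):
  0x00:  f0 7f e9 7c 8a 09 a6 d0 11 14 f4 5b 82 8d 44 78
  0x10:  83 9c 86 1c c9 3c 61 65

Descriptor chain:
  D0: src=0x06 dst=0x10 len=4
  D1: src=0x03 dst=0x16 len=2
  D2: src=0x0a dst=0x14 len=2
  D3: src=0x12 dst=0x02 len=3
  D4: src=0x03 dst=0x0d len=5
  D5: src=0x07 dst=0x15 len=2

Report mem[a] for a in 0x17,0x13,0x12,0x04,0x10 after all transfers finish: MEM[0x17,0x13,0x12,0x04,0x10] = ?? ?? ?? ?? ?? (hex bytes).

MEM[0x17,0x13,0x12,0x04,0x10] = 8a 14 11 f4 a6

D0: mem[0x10..0x13] <- [a6 d0 11 14]
D1: mem[0x16..0x17] <- [7c 8a]
D2: mem[0x14..0x15] <- [f4 5b]
D3: mem[0x02..0x04] <- [11 14 f4]
D4: mem[0x0d..0x11] <- [14 f4 09 a6 d0]
D5: mem[0x15..0x16] <- [d0 11]
query mem[0x17]=0x8a, mem[0x13]=0x14, mem[0x12]=0x11, mem[0x04]=0xf4, mem[0x10]=0xa6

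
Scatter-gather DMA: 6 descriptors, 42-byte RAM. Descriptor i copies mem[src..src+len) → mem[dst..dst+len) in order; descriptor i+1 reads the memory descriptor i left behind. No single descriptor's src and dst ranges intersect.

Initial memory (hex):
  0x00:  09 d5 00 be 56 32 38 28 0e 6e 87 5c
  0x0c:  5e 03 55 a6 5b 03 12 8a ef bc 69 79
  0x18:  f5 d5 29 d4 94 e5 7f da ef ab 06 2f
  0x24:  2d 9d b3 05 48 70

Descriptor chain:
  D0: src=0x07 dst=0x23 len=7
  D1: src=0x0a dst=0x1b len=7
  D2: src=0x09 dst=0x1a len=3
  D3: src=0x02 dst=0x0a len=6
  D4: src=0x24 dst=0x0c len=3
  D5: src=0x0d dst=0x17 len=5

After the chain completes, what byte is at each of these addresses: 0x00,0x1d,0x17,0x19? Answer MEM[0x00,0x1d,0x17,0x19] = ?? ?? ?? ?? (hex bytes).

MEM[0x00,0x1d,0x17,0x19] = 09 5e 6e 28

[0] 0x07->0x23 len=7 : 28 0e 6e 87 5c 5e 03
[1] 0x0a->0x1b len=7 : 87 5c 5e 03 55 a6 5b
[2] 0x09->0x1a len=3 : 6e 87 5c
[3] 0x02->0x0a len=6 : 00 be 56 32 38 28
[4] 0x24->0x0c len=3 : 0e 6e 87
[5] 0x0d->0x17 len=5 : 6e 87 28 5b 03
query mem[0x00]=0x09, mem[0x1d]=0x5e, mem[0x17]=0x6e, mem[0x19]=0x28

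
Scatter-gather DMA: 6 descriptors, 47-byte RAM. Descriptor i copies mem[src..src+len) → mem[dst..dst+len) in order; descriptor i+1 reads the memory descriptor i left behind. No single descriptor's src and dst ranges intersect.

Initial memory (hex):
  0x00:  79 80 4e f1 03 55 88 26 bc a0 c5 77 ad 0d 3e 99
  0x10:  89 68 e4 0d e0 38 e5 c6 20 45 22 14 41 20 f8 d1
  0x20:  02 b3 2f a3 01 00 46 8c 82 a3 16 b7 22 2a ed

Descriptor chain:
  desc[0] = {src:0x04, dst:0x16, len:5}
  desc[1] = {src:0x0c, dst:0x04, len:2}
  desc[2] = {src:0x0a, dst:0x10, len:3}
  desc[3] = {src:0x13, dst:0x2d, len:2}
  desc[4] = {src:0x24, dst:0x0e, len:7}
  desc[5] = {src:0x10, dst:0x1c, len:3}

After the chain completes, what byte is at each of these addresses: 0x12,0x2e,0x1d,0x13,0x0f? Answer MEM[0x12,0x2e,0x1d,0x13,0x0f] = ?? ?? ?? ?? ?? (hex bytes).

MEM[0x12,0x2e,0x1d,0x13,0x0f] = 82 e0 8c a3 00

#0 dst[0x16+5] := {0x03,0x55,0x88,0x26,0xbc}
#1 dst[0x04+2] := {0xad,0x0d}
#2 dst[0x10+3] := {0xc5,0x77,0xad}
#3 dst[0x2d+2] := {0x0d,0xe0}
#4 dst[0x0e+7] := {0x01,0x00,0x46,0x8c,0x82,0xa3,0x16}
#5 dst[0x1c+3] := {0x46,0x8c,0x82}
query mem[0x12]=0x82, mem[0x2e]=0xe0, mem[0x1d]=0x8c, mem[0x13]=0xa3, mem[0x0f]=0x00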